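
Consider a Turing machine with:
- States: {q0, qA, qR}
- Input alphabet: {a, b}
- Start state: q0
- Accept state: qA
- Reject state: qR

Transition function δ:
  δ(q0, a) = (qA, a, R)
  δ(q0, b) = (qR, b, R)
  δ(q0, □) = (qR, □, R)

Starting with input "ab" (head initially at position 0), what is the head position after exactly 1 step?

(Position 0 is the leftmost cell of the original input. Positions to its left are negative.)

Execution trace (head position shown):
Step 0: [q0]ab  (head at position 0)
Step 1: move right → a[qA]b  (head at position 1)

After 1 step, the head is at position 1.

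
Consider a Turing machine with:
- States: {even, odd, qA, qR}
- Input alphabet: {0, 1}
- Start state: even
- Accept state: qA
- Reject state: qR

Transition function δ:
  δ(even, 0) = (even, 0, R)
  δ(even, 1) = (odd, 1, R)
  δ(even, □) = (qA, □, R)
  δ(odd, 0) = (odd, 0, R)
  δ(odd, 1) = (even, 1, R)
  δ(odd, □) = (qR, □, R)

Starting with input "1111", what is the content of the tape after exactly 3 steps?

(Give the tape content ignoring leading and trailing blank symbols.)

Execution trace:
Initial: [even]1111
Step 1: δ(even, 1) = (odd, 1, R) → 1[odd]111
Step 2: δ(odd, 1) = (even, 1, R) → 11[even]11
Step 3: δ(even, 1) = (odd, 1, R) → 111[odd]1

After 3 steps, the tape (ignoring leading/trailing blanks) is: 1111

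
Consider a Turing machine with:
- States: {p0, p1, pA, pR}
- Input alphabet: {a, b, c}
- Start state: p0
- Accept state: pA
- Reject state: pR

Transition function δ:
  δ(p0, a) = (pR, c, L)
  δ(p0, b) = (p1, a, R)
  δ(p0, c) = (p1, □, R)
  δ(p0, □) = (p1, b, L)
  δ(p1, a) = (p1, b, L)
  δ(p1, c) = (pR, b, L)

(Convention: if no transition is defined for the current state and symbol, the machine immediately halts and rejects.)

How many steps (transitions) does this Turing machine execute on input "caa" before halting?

Execution trace:
Initial: [p0]caa
Step 1: δ(p0, c) = (p1, □, R) → □[p1]aa
Step 2: δ(p1, a) = (p1, b, L) → [p1]□ba

No transition is defined for δ(p1, □). By convention the machine halts and rejects.

The machine executed 2 steps before halting.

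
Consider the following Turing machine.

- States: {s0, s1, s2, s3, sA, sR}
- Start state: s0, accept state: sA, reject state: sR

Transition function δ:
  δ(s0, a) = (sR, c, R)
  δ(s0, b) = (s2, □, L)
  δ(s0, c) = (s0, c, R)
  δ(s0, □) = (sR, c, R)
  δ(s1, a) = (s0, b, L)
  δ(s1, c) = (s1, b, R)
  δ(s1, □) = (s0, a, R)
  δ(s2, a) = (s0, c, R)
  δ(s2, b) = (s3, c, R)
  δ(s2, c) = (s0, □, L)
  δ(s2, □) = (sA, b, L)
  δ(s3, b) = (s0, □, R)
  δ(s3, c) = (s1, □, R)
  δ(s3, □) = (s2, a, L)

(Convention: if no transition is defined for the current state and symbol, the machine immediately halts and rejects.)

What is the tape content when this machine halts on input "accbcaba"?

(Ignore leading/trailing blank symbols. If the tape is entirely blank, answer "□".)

Execution trace:
Initial: [s0]accbcaba
Step 1: δ(s0, a) = (sR, c, R) → c[sR]ccbcaba

The machine reaches the reject state sR and halts.

Final tape (ignoring leading/trailing blanks): cccbcaba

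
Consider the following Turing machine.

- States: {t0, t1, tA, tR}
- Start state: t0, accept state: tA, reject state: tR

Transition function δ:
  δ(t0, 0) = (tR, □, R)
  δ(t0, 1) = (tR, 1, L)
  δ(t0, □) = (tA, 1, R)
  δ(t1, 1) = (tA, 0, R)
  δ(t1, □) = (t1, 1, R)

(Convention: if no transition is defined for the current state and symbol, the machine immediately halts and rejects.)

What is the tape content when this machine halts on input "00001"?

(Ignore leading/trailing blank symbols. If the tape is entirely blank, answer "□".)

Execution trace:
Initial: [t0]00001
Step 1: δ(t0, 0) = (tR, □, R) → □[tR]0001

The machine reaches the reject state tR and halts.

Final tape (ignoring leading/trailing blanks): 0001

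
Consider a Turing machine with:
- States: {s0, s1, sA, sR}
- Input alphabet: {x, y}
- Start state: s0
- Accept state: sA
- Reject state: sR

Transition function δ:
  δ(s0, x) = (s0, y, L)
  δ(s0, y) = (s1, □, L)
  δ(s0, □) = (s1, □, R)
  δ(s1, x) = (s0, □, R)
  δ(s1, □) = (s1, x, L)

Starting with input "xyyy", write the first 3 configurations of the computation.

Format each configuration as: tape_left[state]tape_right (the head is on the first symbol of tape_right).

Transitions applied:
Step 1: δ(s0, x) = (s0, y, L)
Step 2: δ(s0, □) = (s1, □, R)

The first 3 configurations are:
[s0]xyyy ⊢ [s0]□yyyy ⊢ □[s1]yyyy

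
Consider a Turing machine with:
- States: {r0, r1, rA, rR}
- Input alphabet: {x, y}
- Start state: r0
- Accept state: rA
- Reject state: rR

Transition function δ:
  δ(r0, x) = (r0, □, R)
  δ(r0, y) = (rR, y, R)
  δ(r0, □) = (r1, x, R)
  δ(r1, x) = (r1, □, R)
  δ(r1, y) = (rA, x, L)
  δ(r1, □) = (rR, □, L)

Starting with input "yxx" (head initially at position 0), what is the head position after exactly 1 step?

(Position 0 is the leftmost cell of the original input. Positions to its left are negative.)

Execution trace (head position shown):
Step 0: [r0]yxx  (head at position 0)
Step 1: move right → y[rR]xx  (head at position 1)

After 1 step, the head is at position 1.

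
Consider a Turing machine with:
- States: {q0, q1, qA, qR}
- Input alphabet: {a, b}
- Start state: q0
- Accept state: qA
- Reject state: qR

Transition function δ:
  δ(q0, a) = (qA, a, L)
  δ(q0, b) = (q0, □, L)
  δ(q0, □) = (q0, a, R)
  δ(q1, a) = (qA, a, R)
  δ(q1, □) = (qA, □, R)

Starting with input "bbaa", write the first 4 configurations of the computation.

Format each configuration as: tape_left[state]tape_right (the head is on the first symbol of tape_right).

Transitions applied:
Step 1: δ(q0, b) = (q0, □, L)
Step 2: δ(q0, □) = (q0, a, R)
Step 3: δ(q0, □) = (q0, a, R)

The first 4 configurations are:
[q0]bbaa ⊢ [q0]□□baa ⊢ a[q0]□baa ⊢ aa[q0]baa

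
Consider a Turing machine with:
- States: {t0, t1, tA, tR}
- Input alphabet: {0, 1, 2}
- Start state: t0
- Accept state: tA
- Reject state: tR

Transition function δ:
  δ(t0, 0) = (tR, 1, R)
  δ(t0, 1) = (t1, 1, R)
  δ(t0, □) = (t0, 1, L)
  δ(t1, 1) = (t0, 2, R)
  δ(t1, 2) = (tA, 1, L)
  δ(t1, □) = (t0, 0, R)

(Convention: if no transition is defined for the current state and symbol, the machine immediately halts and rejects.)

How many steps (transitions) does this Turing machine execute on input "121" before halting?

Execution trace:
Initial: [t0]121
Step 1: δ(t0, 1) = (t1, 1, R) → 1[t1]21
Step 2: δ(t1, 2) = (tA, 1, L) → [tA]111

The machine reaches the accept state tA and halts.

The machine executed 2 steps before halting.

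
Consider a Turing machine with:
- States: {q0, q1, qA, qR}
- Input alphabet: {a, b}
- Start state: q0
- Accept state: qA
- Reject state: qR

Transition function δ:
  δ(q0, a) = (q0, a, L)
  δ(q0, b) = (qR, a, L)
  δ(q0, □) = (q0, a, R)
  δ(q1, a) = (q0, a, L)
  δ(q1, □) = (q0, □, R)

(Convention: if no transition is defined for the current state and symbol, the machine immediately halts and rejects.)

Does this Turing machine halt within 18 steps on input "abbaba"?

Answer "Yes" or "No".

Execution trace:
Initial: [q0]abbaba
Step 1: δ(q0, a) = (q0, a, L) → [q0]□abbaba
Step 2: δ(q0, □) = (q0, a, R) → a[q0]abbaba
Step 3: δ(q0, a) = (q0, a, L) → [q0]aabbaba
Step 4: δ(q0, a) = (q0, a, L) → [q0]□aabbaba
Step 5: δ(q0, □) = (q0, a, R) → a[q0]aabbaba
Step 6: δ(q0, a) = (q0, a, L) → [q0]aaabbaba
Step 7: δ(q0, a) = (q0, a, L) → [q0]□aaabbaba
Step 8: δ(q0, □) = (q0, a, R) → a[q0]aaabbaba
Step 9: δ(q0, a) = (q0, a, L) → [q0]aaaabbaba
Step 10: δ(q0, a) = (q0, a, L) → [q0]□aaaabbaba
Step 11: δ(q0, □) = (q0, a, R) → a[q0]aaaabbaba
Step 12: δ(q0, a) = (q0, a, L) → [q0]aaaaabbaba
Step 13: δ(q0, a) = (q0, a, L) → [q0]□aaaaabbaba
Step 14: δ(q0, □) = (q0, a, R) → a[q0]aaaaabbaba
Step 15: δ(q0, a) = (q0, a, L) → [q0]aaaaaabbaba
Step 16: δ(q0, a) = (q0, a, L) → [q0]□aaaaaabbaba
Step 17: δ(q0, □) = (q0, a, R) → a[q0]aaaaaabbaba
Step 18: δ(q0, a) = (q0, a, L) → [q0]aaaaaaabbaba

The machine has not reached a halting state after 18 steps.
The machine did not halt within the 18-step bound.

Answer: No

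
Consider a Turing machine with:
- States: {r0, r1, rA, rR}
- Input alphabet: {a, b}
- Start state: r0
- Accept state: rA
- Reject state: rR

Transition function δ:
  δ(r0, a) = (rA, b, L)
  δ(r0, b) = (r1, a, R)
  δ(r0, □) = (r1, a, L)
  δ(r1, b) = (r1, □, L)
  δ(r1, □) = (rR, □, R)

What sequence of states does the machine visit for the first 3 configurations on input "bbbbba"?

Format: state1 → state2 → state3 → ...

Execution trace:
Initial: [r0]bbbbba
Step 1: δ(r0, b) = (r1, a, R) → a[r1]bbbba
Step 2: δ(r1, b) = (r1, □, L) → [r1]a□bbba

No transition is defined for δ(r1, a). By convention the machine halts and rejects.

State sequence: r0 → r1 → r1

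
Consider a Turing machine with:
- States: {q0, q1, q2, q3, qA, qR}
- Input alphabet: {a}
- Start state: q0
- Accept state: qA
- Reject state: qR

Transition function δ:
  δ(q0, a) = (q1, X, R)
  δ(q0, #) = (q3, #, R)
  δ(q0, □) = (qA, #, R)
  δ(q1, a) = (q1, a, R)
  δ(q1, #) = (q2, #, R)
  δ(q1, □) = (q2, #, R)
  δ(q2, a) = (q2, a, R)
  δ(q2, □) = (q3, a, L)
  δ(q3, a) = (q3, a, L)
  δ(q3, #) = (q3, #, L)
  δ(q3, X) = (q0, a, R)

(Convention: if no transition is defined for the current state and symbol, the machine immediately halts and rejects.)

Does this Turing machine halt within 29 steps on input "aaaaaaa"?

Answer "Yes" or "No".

Execution trace:
Initial: [q0]aaaaaaa
Step 1: δ(q0, a) = (q1, X, R) → X[q1]aaaaaa
Step 2: δ(q1, a) = (q1, a, R) → Xa[q1]aaaaa
Step 3: δ(q1, a) = (q1, a, R) → Xaa[q1]aaaa
Step 4: δ(q1, a) = (q1, a, R) → Xaaa[q1]aaa
Step 5: δ(q1, a) = (q1, a, R) → Xaaaa[q1]aa
Step 6: δ(q1, a) = (q1, a, R) → Xaaaaa[q1]a
Step 7: δ(q1, a) = (q1, a, R) → Xaaaaaa[q1]□
Step 8: δ(q1, □) = (q2, #, R) → Xaaaaaa#[q2]□
Step 9: δ(q2, □) = (q3, a, L) → Xaaaaaa[q3]#a
Step 10: δ(q3, #) = (q3, #, L) → Xaaaaa[q3]a#a
Step 11: δ(q3, a) = (q3, a, L) → Xaaaa[q3]aa#a
Step 12: δ(q3, a) = (q3, a, L) → Xaaa[q3]aaa#a
Step 13: δ(q3, a) = (q3, a, L) → Xaa[q3]aaaa#a
Step 14: δ(q3, a) = (q3, a, L) → Xa[q3]aaaaa#a
Step 15: δ(q3, a) = (q3, a, L) → X[q3]aaaaaa#a
Step 16: δ(q3, a) = (q3, a, L) → [q3]Xaaaaaa#a
Step 17: δ(q3, X) = (q0, a, R) → a[q0]aaaaaa#a
Step 18: δ(q0, a) = (q1, X, R) → aX[q1]aaaaa#a
Step 19: δ(q1, a) = (q1, a, R) → aXa[q1]aaaa#a
Step 20: δ(q1, a) = (q1, a, R) → aXaa[q1]aaa#a
Step 21: δ(q1, a) = (q1, a, R) → aXaaa[q1]aa#a
Step 22: δ(q1, a) = (q1, a, R) → aXaaaa[q1]a#a
Step 23: δ(q1, a) = (q1, a, R) → aXaaaaa[q1]#a
Step 24: δ(q1, #) = (q2, #, R) → aXaaaaa#[q2]a
Step 25: δ(q2, a) = (q2, a, R) → aXaaaaa#a[q2]□
Step 26: δ(q2, □) = (q3, a, L) → aXaaaaa#[q3]aa
Step 27: δ(q3, a) = (q3, a, L) → aXaaaaa[q3]#aa
Step 28: δ(q3, #) = (q3, #, L) → aXaaaa[q3]a#aa
Step 29: δ(q3, a) = (q3, a, L) → aXaaa[q3]aa#aa

The machine has not reached a halting state after 29 steps.
The machine did not halt within the 29-step bound.

Answer: No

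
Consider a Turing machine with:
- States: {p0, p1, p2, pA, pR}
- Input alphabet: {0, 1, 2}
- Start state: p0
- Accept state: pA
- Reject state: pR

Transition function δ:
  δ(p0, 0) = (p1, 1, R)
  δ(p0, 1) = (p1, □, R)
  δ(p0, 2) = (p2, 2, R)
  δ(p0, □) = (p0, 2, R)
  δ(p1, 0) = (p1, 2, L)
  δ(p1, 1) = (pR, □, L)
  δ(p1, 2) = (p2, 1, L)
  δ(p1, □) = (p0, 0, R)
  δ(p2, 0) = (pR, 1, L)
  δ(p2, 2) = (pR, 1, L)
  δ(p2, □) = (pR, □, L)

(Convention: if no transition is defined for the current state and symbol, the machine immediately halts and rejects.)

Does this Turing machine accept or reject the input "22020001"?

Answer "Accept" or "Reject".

Execution trace:
Initial: [p0]22020001
Step 1: δ(p0, 2) = (p2, 2, R) → 2[p2]2020001
Step 2: δ(p2, 2) = (pR, 1, L) → [pR]21020001

The machine reaches the reject state pR and halts.

Answer: Reject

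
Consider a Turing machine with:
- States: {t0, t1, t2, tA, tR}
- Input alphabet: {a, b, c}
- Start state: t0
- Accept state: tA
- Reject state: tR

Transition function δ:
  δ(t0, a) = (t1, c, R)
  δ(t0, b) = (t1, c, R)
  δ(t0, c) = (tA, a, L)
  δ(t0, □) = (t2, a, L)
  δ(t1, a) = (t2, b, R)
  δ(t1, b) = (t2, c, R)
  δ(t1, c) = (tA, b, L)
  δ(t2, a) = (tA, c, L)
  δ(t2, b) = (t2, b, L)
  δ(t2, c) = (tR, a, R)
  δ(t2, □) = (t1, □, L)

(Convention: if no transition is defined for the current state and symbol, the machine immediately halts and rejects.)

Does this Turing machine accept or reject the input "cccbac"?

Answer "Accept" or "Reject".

Execution trace:
Initial: [t0]cccbac
Step 1: δ(t0, c) = (tA, a, L) → [tA]□accbac

The machine reaches the accept state tA and halts.

Answer: Accept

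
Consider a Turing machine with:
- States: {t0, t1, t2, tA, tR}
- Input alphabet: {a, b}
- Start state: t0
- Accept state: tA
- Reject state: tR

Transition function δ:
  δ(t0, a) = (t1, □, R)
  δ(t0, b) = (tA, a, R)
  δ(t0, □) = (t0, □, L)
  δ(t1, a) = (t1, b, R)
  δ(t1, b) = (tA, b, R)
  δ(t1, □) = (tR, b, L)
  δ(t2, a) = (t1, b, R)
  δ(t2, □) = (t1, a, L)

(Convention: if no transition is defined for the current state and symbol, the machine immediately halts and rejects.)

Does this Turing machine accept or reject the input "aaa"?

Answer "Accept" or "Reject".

Execution trace:
Initial: [t0]aaa
Step 1: δ(t0, a) = (t1, □, R) → □[t1]aa
Step 2: δ(t1, a) = (t1, b, R) → □b[t1]a
Step 3: δ(t1, a) = (t1, b, R) → □bb[t1]□
Step 4: δ(t1, □) = (tR, b, L) → □b[tR]bb

The machine reaches the reject state tR and halts.

Answer: Reject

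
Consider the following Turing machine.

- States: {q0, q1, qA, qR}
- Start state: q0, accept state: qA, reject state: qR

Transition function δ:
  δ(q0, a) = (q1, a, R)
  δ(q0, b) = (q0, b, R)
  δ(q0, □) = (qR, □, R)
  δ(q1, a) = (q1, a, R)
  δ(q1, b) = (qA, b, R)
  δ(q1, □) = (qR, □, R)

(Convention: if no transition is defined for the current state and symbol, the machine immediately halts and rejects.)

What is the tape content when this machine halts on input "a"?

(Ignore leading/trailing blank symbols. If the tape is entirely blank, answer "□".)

Execution trace:
Initial: [q0]a
Step 1: δ(q0, a) = (q1, a, R) → a[q1]□
Step 2: δ(q1, □) = (qR, □, R) → a□[qR]□

The machine reaches the reject state qR and halts.

Final tape (ignoring leading/trailing blanks): a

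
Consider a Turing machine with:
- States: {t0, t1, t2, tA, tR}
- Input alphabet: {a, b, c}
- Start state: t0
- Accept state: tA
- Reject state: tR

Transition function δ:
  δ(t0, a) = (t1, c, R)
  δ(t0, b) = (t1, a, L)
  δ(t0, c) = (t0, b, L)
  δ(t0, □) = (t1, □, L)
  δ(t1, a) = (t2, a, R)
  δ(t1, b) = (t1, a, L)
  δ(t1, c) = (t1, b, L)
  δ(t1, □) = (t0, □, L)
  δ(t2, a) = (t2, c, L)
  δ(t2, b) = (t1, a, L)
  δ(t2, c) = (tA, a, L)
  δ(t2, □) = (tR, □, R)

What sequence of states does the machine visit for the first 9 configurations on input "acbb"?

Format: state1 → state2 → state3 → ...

Execution trace:
Initial: [t0]acbb
Step 1: δ(t0, a) = (t1, c, R) → c[t1]cbb
Step 2: δ(t1, c) = (t1, b, L) → [t1]cbbb
Step 3: δ(t1, c) = (t1, b, L) → [t1]□bbbb
Step 4: δ(t1, □) = (t0, □, L) → [t0]□□bbbb
Step 5: δ(t0, □) = (t1, □, L) → [t1]□□□bbbb
Step 6: δ(t1, □) = (t0, □, L) → [t0]□□□□bbbb
Step 7: δ(t0, □) = (t1, □, L) → [t1]□□□□□bbbb
Step 8: δ(t1, □) = (t0, □, L) → [t0]□□□□□□bbbb

State sequence: t0 → t1 → t1 → t1 → t0 → t1 → t0 → t1 → t0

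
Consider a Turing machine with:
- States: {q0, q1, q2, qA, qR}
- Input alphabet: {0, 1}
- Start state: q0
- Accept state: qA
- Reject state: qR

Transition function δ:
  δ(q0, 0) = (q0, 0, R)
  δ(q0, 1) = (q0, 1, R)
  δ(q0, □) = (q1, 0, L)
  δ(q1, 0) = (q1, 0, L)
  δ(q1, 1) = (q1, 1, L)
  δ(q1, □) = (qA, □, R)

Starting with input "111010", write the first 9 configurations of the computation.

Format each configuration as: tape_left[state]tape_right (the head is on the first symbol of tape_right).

Transitions applied:
Step 1: δ(q0, 1) = (q0, 1, R)
Step 2: δ(q0, 1) = (q0, 1, R)
Step 3: δ(q0, 1) = (q0, 1, R)
Step 4: δ(q0, 0) = (q0, 0, R)
Step 5: δ(q0, 1) = (q0, 1, R)
Step 6: δ(q0, 0) = (q0, 0, R)
Step 7: δ(q0, □) = (q1, 0, L)
Step 8: δ(q1, 0) = (q1, 0, L)

The first 9 configurations are:
[q0]111010 ⊢ 1[q0]11010 ⊢ 11[q0]1010 ⊢ 111[q0]010 ⊢ 1110[q0]10 ⊢ 11101[q0]0 ⊢ 111010[q0]□ ⊢ 11101[q1]00 ⊢ 1110[q1]100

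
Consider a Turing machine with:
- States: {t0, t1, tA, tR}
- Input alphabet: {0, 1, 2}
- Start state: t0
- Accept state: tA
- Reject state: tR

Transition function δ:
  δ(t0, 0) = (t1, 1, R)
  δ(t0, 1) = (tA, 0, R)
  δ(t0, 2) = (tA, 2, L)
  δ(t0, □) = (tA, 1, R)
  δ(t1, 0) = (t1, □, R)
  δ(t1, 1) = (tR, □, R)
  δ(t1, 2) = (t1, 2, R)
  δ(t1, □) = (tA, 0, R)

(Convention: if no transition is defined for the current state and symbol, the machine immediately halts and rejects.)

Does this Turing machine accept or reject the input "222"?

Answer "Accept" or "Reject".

Execution trace:
Initial: [t0]222
Step 1: δ(t0, 2) = (tA, 2, L) → [tA]□222

The machine reaches the accept state tA and halts.

Answer: Accept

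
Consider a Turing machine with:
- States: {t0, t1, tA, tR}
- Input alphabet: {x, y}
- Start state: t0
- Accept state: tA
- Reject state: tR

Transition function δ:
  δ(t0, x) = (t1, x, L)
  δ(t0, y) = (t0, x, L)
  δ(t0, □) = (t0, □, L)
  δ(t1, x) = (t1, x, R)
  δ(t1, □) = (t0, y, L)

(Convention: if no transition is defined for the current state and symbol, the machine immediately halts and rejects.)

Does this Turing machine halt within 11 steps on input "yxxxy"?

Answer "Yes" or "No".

Execution trace:
Initial: [t0]yxxxy
Step 1: δ(t0, y) = (t0, x, L) → [t0]□xxxxy
Step 2: δ(t0, □) = (t0, □, L) → [t0]□□xxxxy
Step 3: δ(t0, □) = (t0, □, L) → [t0]□□□xxxxy
Step 4: δ(t0, □) = (t0, □, L) → [t0]□□□□xxxxy
Step 5: δ(t0, □) = (t0, □, L) → [t0]□□□□□xxxxy
Step 6: δ(t0, □) = (t0, □, L) → [t0]□□□□□□xxxxy
Step 7: δ(t0, □) = (t0, □, L) → [t0]□□□□□□□xxxxy
Step 8: δ(t0, □) = (t0, □, L) → [t0]□□□□□□□□xxxxy
Step 9: δ(t0, □) = (t0, □, L) → [t0]□□□□□□□□□xxxxy
Step 10: δ(t0, □) = (t0, □, L) → [t0]□□□□□□□□□□xxxxy
Step 11: δ(t0, □) = (t0, □, L) → [t0]□□□□□□□□□□□xxxxy

The machine has not reached a halting state after 11 steps.
The machine did not halt within the 11-step bound.

Answer: No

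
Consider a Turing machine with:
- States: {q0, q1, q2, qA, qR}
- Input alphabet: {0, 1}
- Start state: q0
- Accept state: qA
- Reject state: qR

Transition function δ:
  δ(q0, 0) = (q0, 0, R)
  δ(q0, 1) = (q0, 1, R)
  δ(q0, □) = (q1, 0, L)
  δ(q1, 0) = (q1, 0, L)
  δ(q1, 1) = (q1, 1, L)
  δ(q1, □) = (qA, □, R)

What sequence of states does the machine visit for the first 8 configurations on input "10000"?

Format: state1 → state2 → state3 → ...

Execution trace:
Initial: [q0]10000
Step 1: δ(q0, 1) = (q0, 1, R) → 1[q0]0000
Step 2: δ(q0, 0) = (q0, 0, R) → 10[q0]000
Step 3: δ(q0, 0) = (q0, 0, R) → 100[q0]00
Step 4: δ(q0, 0) = (q0, 0, R) → 1000[q0]0
Step 5: δ(q0, 0) = (q0, 0, R) → 10000[q0]□
Step 6: δ(q0, □) = (q1, 0, L) → 1000[q1]00
Step 7: δ(q1, 0) = (q1, 0, L) → 100[q1]000

State sequence: q0 → q0 → q0 → q0 → q0 → q0 → q1 → q1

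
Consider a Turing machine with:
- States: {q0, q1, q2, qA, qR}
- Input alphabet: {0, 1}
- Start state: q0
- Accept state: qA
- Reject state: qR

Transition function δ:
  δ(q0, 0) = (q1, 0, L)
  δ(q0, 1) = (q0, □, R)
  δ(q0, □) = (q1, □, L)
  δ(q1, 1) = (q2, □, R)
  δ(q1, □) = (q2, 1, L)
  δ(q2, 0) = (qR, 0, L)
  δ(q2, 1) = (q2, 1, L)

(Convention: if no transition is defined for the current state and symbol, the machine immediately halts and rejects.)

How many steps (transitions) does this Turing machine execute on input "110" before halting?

Execution trace:
Initial: [q0]110
Step 1: δ(q0, 1) = (q0, □, R) → □[q0]10
Step 2: δ(q0, 1) = (q0, □, R) → □□[q0]0
Step 3: δ(q0, 0) = (q1, 0, L) → □[q1]□0
Step 4: δ(q1, □) = (q2, 1, L) → [q2]□10

No transition is defined for δ(q2, □). By convention the machine halts and rejects.

The machine executed 4 steps before halting.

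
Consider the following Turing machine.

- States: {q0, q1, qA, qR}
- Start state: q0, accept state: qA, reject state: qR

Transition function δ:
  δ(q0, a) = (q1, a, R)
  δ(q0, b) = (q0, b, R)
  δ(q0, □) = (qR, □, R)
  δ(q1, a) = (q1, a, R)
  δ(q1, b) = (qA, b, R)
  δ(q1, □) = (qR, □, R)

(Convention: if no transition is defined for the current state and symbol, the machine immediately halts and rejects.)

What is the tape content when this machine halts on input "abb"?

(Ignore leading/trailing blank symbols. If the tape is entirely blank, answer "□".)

Execution trace:
Initial: [q0]abb
Step 1: δ(q0, a) = (q1, a, R) → a[q1]bb
Step 2: δ(q1, b) = (qA, b, R) → ab[qA]b

The machine reaches the accept state qA and halts.

Final tape (ignoring leading/trailing blanks): abb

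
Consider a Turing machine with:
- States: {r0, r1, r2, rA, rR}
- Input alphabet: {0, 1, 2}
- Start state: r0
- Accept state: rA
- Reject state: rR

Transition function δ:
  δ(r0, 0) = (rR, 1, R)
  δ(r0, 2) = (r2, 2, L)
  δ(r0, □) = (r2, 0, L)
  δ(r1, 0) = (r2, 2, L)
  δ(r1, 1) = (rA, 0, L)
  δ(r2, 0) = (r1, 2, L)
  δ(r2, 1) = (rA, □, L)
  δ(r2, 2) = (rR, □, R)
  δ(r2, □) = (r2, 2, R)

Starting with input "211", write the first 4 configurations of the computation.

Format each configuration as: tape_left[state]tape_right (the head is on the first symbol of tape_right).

Transitions applied:
Step 1: δ(r0, 2) = (r2, 2, L)
Step 2: δ(r2, □) = (r2, 2, R)
Step 3: δ(r2, 2) = (rR, □, R)

The first 4 configurations are:
[r0]211 ⊢ [r2]□211 ⊢ 2[r2]211 ⊢ 2□[rR]11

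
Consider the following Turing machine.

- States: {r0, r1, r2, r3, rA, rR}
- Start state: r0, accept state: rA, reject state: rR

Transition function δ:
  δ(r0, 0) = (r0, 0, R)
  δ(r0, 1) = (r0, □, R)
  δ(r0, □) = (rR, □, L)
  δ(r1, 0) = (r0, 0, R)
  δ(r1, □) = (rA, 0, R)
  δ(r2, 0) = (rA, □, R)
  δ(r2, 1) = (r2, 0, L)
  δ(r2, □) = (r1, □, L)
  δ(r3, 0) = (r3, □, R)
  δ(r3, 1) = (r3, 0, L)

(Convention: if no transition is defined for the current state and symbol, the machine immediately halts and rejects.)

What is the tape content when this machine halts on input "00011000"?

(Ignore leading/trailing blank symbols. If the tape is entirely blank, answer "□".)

Execution trace:
Initial: [r0]00011000
Step 1: δ(r0, 0) = (r0, 0, R) → 0[r0]0011000
Step 2: δ(r0, 0) = (r0, 0, R) → 00[r0]011000
Step 3: δ(r0, 0) = (r0, 0, R) → 000[r0]11000
Step 4: δ(r0, 1) = (r0, □, R) → 000□[r0]1000
Step 5: δ(r0, 1) = (r0, □, R) → 000□□[r0]000
Step 6: δ(r0, 0) = (r0, 0, R) → 000□□0[r0]00
Step 7: δ(r0, 0) = (r0, 0, R) → 000□□00[r0]0
Step 8: δ(r0, 0) = (r0, 0, R) → 000□□000[r0]□
Step 9: δ(r0, □) = (rR, □, L) → 000□□00[rR]0□

The machine reaches the reject state rR and halts.

Final tape (ignoring leading/trailing blanks): 000□□000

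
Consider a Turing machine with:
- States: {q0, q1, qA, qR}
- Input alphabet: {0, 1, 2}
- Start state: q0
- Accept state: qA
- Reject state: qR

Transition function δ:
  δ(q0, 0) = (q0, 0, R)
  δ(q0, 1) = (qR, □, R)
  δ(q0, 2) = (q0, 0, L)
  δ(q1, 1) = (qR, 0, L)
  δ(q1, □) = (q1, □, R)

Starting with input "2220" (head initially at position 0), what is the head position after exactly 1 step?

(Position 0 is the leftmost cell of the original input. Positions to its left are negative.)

Execution trace (head position shown):
Step 0: [q0]2220  (head at position 0)
Step 1: move left → [q0]□0220  (head at position -1)

After 1 step, the head is at position -1.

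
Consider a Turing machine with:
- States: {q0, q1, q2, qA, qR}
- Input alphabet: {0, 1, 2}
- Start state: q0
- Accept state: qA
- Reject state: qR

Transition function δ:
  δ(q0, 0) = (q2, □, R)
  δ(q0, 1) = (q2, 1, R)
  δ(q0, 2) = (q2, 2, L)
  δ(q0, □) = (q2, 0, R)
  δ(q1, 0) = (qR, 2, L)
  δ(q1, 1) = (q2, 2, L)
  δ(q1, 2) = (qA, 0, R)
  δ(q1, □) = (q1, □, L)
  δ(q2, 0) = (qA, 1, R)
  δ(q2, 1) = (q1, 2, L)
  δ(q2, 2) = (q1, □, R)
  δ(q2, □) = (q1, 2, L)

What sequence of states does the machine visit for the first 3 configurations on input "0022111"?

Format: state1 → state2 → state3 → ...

Execution trace:
Initial: [q0]0022111
Step 1: δ(q0, 0) = (q2, □, R) → □[q2]022111
Step 2: δ(q2, 0) = (qA, 1, R) → □1[qA]22111

The machine reaches the accept state qA and halts.

State sequence: q0 → q2 → qA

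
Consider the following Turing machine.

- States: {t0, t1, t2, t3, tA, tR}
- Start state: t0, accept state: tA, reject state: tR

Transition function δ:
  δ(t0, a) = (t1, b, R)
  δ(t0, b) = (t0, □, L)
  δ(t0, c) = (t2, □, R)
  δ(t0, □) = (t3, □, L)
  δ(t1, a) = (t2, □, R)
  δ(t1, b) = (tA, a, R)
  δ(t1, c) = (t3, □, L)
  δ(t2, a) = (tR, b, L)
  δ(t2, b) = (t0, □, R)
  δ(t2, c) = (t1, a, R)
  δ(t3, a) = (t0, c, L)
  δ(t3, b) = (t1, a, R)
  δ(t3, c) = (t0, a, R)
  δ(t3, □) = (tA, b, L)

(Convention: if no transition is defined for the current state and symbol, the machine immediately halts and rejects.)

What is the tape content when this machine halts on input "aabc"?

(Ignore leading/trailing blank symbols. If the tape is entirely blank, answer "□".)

Execution trace:
Initial: [t0]aabc
Step 1: δ(t0, a) = (t1, b, R) → b[t1]abc
Step 2: δ(t1, a) = (t2, □, R) → b□[t2]bc
Step 3: δ(t2, b) = (t0, □, R) → b□□[t0]c
Step 4: δ(t0, c) = (t2, □, R) → b□□□[t2]□

No transition is defined for δ(t2, □). By convention the machine halts and rejects.

Final tape (ignoring leading/trailing blanks): b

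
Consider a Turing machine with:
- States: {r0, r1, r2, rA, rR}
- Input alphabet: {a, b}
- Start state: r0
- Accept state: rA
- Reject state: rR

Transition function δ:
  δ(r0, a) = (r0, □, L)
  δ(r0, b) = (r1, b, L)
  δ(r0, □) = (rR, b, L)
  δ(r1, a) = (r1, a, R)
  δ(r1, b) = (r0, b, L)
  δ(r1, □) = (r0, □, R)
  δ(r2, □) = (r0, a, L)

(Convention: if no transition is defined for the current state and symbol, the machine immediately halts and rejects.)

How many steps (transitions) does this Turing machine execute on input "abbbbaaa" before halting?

Execution trace:
Initial: [r0]abbbbaaa
Step 1: δ(r0, a) = (r0, □, L) → [r0]□□bbbbaaa
Step 2: δ(r0, □) = (rR, b, L) → [rR]□b□bbbbaaa

The machine reaches the reject state rR and halts.

The machine executed 2 steps before halting.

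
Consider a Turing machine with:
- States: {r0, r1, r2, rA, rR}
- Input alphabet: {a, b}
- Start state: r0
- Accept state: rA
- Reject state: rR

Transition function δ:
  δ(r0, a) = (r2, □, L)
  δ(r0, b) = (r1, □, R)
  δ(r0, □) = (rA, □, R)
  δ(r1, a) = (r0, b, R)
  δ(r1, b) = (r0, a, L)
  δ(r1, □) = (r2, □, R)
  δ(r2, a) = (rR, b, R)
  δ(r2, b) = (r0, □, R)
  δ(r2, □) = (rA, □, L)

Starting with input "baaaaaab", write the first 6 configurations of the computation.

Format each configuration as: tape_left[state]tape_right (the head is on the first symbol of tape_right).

Transitions applied:
Step 1: δ(r0, b) = (r1, □, R)
Step 2: δ(r1, a) = (r0, b, R)
Step 3: δ(r0, a) = (r2, □, L)
Step 4: δ(r2, b) = (r0, □, R)
Step 5: δ(r0, □) = (rA, □, R)

The first 6 configurations are:
[r0]baaaaaab ⊢ □[r1]aaaaaab ⊢ □b[r0]aaaaab ⊢ □[r2]b□aaaab ⊢ □□[r0]□aaaab ⊢ □□□[rA]aaaab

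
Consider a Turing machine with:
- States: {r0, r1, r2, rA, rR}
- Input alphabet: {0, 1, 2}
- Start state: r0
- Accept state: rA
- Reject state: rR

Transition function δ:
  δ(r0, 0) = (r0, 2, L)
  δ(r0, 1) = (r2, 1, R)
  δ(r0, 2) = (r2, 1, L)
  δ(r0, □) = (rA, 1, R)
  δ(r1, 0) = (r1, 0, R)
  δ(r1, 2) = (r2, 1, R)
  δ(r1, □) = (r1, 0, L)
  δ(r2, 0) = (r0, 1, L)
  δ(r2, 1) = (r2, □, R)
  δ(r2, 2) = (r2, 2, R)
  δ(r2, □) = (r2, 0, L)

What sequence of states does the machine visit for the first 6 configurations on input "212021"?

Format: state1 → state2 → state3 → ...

Execution trace:
Initial: [r0]212021
Step 1: δ(r0, 2) = (r2, 1, L) → [r2]□112021
Step 2: δ(r2, □) = (r2, 0, L) → [r2]□0112021
Step 3: δ(r2, □) = (r2, 0, L) → [r2]□00112021
Step 4: δ(r2, □) = (r2, 0, L) → [r2]□000112021
Step 5: δ(r2, □) = (r2, 0, L) → [r2]□0000112021

State sequence: r0 → r2 → r2 → r2 → r2 → r2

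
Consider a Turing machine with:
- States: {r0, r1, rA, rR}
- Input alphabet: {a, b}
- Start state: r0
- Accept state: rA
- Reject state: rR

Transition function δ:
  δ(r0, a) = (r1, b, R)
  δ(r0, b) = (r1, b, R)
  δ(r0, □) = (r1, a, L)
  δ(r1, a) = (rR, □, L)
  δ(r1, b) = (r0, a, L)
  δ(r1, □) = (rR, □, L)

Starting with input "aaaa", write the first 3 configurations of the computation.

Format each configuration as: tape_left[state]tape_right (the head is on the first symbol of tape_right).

Transitions applied:
Step 1: δ(r0, a) = (r1, b, R)
Step 2: δ(r1, a) = (rR, □, L)

The first 3 configurations are:
[r0]aaaa ⊢ b[r1]aaa ⊢ [rR]b□aa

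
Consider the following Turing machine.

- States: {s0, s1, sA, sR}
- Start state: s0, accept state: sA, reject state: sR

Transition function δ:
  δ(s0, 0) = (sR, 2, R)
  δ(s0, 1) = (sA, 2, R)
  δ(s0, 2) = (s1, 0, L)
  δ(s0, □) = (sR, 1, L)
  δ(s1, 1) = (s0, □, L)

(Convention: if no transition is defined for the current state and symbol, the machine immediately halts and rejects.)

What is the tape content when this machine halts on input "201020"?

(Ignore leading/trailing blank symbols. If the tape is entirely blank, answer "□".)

Execution trace:
Initial: [s0]201020
Step 1: δ(s0, 2) = (s1, 0, L) → [s1]□001020

No transition is defined for δ(s1, □). By convention the machine halts and rejects.

Final tape (ignoring leading/trailing blanks): 001020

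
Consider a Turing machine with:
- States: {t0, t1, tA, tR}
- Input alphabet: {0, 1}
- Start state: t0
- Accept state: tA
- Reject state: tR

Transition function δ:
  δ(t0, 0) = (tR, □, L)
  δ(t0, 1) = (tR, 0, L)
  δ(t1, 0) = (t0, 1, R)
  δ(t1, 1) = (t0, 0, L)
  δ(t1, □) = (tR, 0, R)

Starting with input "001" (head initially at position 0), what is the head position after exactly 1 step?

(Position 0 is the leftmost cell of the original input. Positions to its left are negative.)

Execution trace (head position shown):
Step 0: [t0]001  (head at position 0)
Step 1: move left → [tR]□□01  (head at position -1)

After 1 step, the head is at position -1.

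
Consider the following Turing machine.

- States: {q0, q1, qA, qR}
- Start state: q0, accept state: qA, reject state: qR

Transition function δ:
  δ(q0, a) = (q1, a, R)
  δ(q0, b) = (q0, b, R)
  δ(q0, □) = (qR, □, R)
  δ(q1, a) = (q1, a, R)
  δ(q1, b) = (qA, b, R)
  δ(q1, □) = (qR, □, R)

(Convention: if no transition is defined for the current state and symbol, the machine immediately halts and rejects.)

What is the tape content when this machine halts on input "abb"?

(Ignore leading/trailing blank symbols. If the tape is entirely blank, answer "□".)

Execution trace:
Initial: [q0]abb
Step 1: δ(q0, a) = (q1, a, R) → a[q1]bb
Step 2: δ(q1, b) = (qA, b, R) → ab[qA]b

The machine reaches the accept state qA and halts.

Final tape (ignoring leading/trailing blanks): abb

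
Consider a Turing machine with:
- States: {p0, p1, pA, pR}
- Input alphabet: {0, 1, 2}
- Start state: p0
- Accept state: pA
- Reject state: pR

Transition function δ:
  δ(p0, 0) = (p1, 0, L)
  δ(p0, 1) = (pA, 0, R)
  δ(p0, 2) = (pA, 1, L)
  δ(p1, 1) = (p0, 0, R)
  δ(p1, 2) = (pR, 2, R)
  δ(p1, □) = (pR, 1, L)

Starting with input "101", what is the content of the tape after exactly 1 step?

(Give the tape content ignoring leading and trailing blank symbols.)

Execution trace:
Initial: [p0]101
Step 1: δ(p0, 1) = (pA, 0, R) → 0[pA]01

The machine reaches the accept state pA and halts.

After 1 step, the tape (ignoring leading/trailing blanks) is: 001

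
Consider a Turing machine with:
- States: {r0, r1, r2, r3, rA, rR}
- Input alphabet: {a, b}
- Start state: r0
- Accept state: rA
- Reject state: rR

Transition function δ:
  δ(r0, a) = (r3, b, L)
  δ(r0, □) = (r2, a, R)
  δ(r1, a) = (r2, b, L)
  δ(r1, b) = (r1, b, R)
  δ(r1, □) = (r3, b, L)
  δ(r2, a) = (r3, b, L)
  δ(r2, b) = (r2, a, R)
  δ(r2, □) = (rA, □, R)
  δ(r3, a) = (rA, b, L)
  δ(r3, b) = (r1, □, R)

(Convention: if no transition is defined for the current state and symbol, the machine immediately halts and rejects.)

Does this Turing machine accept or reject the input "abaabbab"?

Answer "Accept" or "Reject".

Execution trace:
Initial: [r0]abaabbab
Step 1: δ(r0, a) = (r3, b, L) → [r3]□bbaabbab

No transition is defined for δ(r3, □). By convention the machine halts and rejects.

Answer: Reject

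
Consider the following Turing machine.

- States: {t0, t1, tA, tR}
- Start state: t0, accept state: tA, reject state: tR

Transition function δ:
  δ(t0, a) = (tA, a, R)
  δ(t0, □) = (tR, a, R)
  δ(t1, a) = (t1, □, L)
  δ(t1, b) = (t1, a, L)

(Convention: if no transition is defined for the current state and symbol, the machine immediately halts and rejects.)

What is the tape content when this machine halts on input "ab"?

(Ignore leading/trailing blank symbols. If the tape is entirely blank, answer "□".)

Execution trace:
Initial: [t0]ab
Step 1: δ(t0, a) = (tA, a, R) → a[tA]b

The machine reaches the accept state tA and halts.

Final tape (ignoring leading/trailing blanks): ab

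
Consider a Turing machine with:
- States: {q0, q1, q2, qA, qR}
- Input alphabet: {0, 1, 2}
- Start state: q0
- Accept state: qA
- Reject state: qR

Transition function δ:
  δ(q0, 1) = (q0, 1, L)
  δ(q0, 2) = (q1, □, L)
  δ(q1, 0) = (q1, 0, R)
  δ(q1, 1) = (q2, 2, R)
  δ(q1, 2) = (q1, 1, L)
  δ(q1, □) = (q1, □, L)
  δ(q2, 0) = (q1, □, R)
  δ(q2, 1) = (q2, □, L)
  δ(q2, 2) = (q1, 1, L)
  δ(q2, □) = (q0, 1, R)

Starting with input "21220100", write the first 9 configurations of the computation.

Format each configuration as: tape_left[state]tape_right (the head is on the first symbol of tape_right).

Transitions applied:
Step 1: δ(q0, 2) = (q1, □, L)
Step 2: δ(q1, □) = (q1, □, L)
Step 3: δ(q1, □) = (q1, □, L)
Step 4: δ(q1, □) = (q1, □, L)
Step 5: δ(q1, □) = (q1, □, L)
Step 6: δ(q1, □) = (q1, □, L)
Step 7: δ(q1, □) = (q1, □, L)
Step 8: δ(q1, □) = (q1, □, L)

The first 9 configurations are:
[q0]21220100 ⊢ [q1]□□1220100 ⊢ [q1]□□□1220100 ⊢ [q1]□□□□1220100 ⊢ [q1]□□□□□1220100 ⊢ [q1]□□□□□□1220100 ⊢ [q1]□□□□□□□1220100 ⊢ [q1]□□□□□□□□1220100 ⊢ [q1]□□□□□□□□□1220100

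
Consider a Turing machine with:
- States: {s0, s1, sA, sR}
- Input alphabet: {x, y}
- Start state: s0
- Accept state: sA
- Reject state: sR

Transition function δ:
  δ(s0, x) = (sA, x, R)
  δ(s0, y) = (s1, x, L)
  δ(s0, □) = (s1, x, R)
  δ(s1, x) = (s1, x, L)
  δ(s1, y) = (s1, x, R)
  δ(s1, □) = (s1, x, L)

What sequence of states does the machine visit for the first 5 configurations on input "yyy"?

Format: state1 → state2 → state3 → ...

Execution trace:
Initial: [s0]yyy
Step 1: δ(s0, y) = (s1, x, L) → [s1]□xyy
Step 2: δ(s1, □) = (s1, x, L) → [s1]□xxyy
Step 3: δ(s1, □) = (s1, x, L) → [s1]□xxxyy
Step 4: δ(s1, □) = (s1, x, L) → [s1]□xxxxyy

State sequence: s0 → s1 → s1 → s1 → s1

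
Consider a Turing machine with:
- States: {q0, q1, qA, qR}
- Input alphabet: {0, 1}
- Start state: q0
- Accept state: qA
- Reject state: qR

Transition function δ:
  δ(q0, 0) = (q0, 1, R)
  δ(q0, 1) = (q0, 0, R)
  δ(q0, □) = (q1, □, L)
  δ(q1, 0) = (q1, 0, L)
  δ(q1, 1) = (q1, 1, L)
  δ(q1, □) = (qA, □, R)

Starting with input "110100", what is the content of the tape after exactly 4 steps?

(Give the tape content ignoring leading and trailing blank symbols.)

Execution trace:
Initial: [q0]110100
Step 1: δ(q0, 1) = (q0, 0, R) → 0[q0]10100
Step 2: δ(q0, 1) = (q0, 0, R) → 00[q0]0100
Step 3: δ(q0, 0) = (q0, 1, R) → 001[q0]100
Step 4: δ(q0, 1) = (q0, 0, R) → 0010[q0]00

After 4 steps, the tape (ignoring leading/trailing blanks) is: 001000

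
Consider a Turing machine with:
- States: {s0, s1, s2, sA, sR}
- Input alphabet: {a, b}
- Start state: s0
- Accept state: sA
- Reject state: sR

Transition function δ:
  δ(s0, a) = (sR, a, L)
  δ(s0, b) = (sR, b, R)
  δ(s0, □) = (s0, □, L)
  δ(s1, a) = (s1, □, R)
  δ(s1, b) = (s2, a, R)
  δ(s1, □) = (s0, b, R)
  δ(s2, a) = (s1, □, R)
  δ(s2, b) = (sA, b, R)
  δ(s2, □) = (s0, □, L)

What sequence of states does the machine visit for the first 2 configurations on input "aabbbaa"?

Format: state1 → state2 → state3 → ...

Execution trace:
Initial: [s0]aabbbaa
Step 1: δ(s0, a) = (sR, a, L) → [sR]□aabbbaa

The machine reaches the reject state sR and halts.

State sequence: s0 → sR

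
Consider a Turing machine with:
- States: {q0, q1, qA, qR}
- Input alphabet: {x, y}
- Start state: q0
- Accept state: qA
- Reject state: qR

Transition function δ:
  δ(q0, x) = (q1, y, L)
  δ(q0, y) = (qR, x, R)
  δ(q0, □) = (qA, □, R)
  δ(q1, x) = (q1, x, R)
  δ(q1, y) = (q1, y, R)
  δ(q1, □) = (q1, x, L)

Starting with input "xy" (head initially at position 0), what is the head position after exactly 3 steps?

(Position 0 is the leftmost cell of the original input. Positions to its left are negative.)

Execution trace (head position shown):
Step 0: [q0]xy  (head at position 0)
Step 1: move left → [q1]□yy  (head at position -1)
Step 2: move left → [q1]□xyy  (head at position -2)
Step 3: move left → [q1]□xxyy  (head at position -3)

After 3 steps, the head is at position -3.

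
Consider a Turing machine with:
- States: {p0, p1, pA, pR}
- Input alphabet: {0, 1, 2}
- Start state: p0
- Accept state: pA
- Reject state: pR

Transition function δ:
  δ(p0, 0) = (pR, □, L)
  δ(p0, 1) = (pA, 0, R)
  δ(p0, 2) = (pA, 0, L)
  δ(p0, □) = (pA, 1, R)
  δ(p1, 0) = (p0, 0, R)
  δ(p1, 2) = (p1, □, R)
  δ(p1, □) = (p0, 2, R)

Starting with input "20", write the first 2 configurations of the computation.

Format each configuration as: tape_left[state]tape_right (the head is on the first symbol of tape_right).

Transitions applied:
Step 1: δ(p0, 2) = (pA, 0, L)

The first 2 configurations are:
[p0]20 ⊢ [pA]□00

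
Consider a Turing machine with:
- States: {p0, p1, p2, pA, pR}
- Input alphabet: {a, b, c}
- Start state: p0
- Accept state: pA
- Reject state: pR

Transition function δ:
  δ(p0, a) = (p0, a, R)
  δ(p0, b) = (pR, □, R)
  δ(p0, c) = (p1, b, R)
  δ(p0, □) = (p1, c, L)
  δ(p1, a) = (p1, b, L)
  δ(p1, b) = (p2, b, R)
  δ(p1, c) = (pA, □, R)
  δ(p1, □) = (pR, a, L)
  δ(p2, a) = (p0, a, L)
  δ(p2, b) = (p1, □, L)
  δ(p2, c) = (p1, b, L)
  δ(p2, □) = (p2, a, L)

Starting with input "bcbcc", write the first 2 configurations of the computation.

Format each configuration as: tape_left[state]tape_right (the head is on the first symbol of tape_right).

Transitions applied:
Step 1: δ(p0, b) = (pR, □, R)

The first 2 configurations are:
[p0]bcbcc ⊢ □[pR]cbcc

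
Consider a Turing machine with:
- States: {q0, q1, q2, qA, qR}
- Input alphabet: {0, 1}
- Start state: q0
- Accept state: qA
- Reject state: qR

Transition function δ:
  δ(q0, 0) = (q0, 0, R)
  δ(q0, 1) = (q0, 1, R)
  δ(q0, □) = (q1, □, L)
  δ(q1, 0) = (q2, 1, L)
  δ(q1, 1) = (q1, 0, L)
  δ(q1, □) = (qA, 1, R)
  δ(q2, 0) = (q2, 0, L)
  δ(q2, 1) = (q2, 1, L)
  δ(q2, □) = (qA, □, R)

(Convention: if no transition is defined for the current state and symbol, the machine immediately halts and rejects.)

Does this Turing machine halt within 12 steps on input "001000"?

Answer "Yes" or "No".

Execution trace:
Initial: [q0]001000
Step 1: δ(q0, 0) = (q0, 0, R) → 0[q0]01000
Step 2: δ(q0, 0) = (q0, 0, R) → 00[q0]1000
Step 3: δ(q0, 1) = (q0, 1, R) → 001[q0]000
Step 4: δ(q0, 0) = (q0, 0, R) → 0010[q0]00
Step 5: δ(q0, 0) = (q0, 0, R) → 00100[q0]0
Step 6: δ(q0, 0) = (q0, 0, R) → 001000[q0]□
Step 7: δ(q0, □) = (q1, □, L) → 00100[q1]0□
Step 8: δ(q1, 0) = (q2, 1, L) → 0010[q2]01□
Step 9: δ(q2, 0) = (q2, 0, L) → 001[q2]001□
Step 10: δ(q2, 0) = (q2, 0, L) → 00[q2]1001□
Step 11: δ(q2, 1) = (q2, 1, L) → 0[q2]01001□
Step 12: δ(q2, 0) = (q2, 0, L) → [q2]001001□

The machine has not reached a halting state after 12 steps.
The machine did not halt within the 12-step bound.

Answer: No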